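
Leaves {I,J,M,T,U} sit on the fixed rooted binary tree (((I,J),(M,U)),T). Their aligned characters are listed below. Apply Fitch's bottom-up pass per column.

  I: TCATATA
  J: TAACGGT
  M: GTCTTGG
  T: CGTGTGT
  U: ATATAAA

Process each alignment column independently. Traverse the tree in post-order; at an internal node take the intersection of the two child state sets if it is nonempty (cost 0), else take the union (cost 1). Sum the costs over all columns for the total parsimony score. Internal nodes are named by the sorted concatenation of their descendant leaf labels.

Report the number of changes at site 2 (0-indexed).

site 0, node IJ: I={T} ∩ J={T} → {T} (+0)
site 0, node MU: M={G} ∪ U={A} → {A,G} (+1)
site 0, node IJMU: IJ={T} ∪ MU={A,G} → {A,G,T} (+1)
site 0, node IJMTU: IJMU={A,G,T} ∪ T={C} → {A,C,G,T} (+1)
site 1, node IJ: I={C} ∪ J={A} → {A,C} (+1)
site 1, node MU: M={T} ∩ U={T} → {T} (+0)
site 1, node IJMU: IJ={A,C} ∪ MU={T} → {A,C,T} (+1)
site 1, node IJMTU: IJMU={A,C,T} ∪ T={G} → {A,C,G,T} (+1)
site 2, node IJ: I={A} ∩ J={A} → {A} (+0)
site 2, node MU: M={C} ∪ U={A} → {A,C} (+1)
site 2, node IJMU: IJ={A} ∩ MU={A,C} → {A} (+0)
site 2, node IJMTU: IJMU={A} ∪ T={T} → {A,T} (+1)
site 3, node IJ: I={T} ∪ J={C} → {C,T} (+1)
site 3, node MU: M={T} ∩ U={T} → {T} (+0)
site 3, node IJMU: IJ={C,T} ∩ MU={T} → {T} (+0)
site 3, node IJMTU: IJMU={T} ∪ T={G} → {G,T} (+1)
site 4, node IJ: I={A} ∪ J={G} → {A,G} (+1)
site 4, node MU: M={T} ∪ U={A} → {A,T} (+1)
site 4, node IJMU: IJ={A,G} ∩ MU={A,T} → {A} (+0)
site 4, node IJMTU: IJMU={A} ∪ T={T} → {A,T} (+1)
site 5, node IJ: I={T} ∪ J={G} → {G,T} (+1)
site 5, node MU: M={G} ∪ U={A} → {A,G} (+1)
site 5, node IJMU: IJ={G,T} ∩ MU={A,G} → {G} (+0)
site 5, node IJMTU: IJMU={G} ∩ T={G} → {G} (+0)
site 6, node IJ: I={A} ∪ J={T} → {A,T} (+1)
site 6, node MU: M={G} ∪ U={A} → {A,G} (+1)
site 6, node IJMU: IJ={A,T} ∩ MU={A,G} → {A} (+0)
site 6, node IJMTU: IJMU={A} ∪ T={T} → {A,T} (+1)
per-site changes: [3, 3, 2, 2, 3, 2, 3]; total = 18

2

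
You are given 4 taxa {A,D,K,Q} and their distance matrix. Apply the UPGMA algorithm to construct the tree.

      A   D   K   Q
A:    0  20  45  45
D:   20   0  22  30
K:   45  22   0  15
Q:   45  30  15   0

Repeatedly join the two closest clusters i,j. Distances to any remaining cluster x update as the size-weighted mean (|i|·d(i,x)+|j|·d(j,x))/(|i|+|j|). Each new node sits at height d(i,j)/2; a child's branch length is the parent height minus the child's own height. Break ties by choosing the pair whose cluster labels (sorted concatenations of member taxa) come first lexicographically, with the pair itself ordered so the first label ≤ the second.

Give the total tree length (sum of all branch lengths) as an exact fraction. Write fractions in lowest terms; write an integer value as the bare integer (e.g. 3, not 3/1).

step 1: merge (K,Q) at d=15; branch lengths K→15/2, Q→15/2; new cluster KQ
  updated: d(A,KQ)=45, d(D,KQ)=26
step 2: merge (A,D) at d=20; branch lengths A→10, D→10; new cluster AD
  updated: d(AD,KQ)=71/2
step 3: merge (AD,KQ) at d=71/2; branch lengths AD→31/4, KQ→41/4; new cluster ADKQ
final tree: ((A:10,D:10):31/4,(K:15/2,Q:15/2):41/4)
total length: 53

53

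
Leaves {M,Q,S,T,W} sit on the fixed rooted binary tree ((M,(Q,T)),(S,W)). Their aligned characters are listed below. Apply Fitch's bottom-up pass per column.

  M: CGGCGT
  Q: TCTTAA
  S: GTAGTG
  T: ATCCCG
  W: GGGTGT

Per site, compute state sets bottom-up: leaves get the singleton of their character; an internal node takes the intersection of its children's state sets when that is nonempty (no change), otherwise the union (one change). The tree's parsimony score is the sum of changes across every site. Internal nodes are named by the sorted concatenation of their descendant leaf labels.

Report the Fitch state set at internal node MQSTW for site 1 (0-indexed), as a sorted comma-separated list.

site 0, node QT: Q={T} ∪ T={A} → {A,T} (+1)
site 0, node MQT: M={C} ∪ QT={A,T} → {A,C,T} (+1)
site 0, node SW: S={G} ∩ W={G} → {G} (+0)
site 0, node MQSTW: MQT={A,C,T} ∪ SW={G} → {A,C,G,T} (+1)
site 1, node QT: Q={C} ∪ T={T} → {C,T} (+1)
site 1, node MQT: M={G} ∪ QT={C,T} → {C,G,T} (+1)
site 1, node SW: S={T} ∪ W={G} → {G,T} (+1)
site 1, node MQSTW: MQT={C,G,T} ∩ SW={G,T} → {G,T} (+0)
site 2, node QT: Q={T} ∪ T={C} → {C,T} (+1)
site 2, node MQT: M={G} ∪ QT={C,T} → {C,G,T} (+1)
site 2, node SW: S={A} ∪ W={G} → {A,G} (+1)
site 2, node MQSTW: MQT={C,G,T} ∩ SW={A,G} → {G} (+0)
site 3, node QT: Q={T} ∪ T={C} → {C,T} (+1)
site 3, node MQT: M={C} ∩ QT={C,T} → {C} (+0)
site 3, node SW: S={G} ∪ W={T} → {G,T} (+1)
site 3, node MQSTW: MQT={C} ∪ SW={G,T} → {C,G,T} (+1)
site 4, node QT: Q={A} ∪ T={C} → {A,C} (+1)
site 4, node MQT: M={G} ∪ QT={A,C} → {A,C,G} (+1)
site 4, node SW: S={T} ∪ W={G} → {G,T} (+1)
site 4, node MQSTW: MQT={A,C,G} ∩ SW={G,T} → {G} (+0)
site 5, node QT: Q={A} ∪ T={G} → {A,G} (+1)
site 5, node MQT: M={T} ∪ QT={A,G} → {A,G,T} (+1)
site 5, node SW: S={G} ∪ W={T} → {G,T} (+1)
site 5, node MQSTW: MQT={A,G,T} ∩ SW={G,T} → {G,T} (+0)
per-site changes: [3, 3, 3, 3, 3, 3]; total = 18

G,T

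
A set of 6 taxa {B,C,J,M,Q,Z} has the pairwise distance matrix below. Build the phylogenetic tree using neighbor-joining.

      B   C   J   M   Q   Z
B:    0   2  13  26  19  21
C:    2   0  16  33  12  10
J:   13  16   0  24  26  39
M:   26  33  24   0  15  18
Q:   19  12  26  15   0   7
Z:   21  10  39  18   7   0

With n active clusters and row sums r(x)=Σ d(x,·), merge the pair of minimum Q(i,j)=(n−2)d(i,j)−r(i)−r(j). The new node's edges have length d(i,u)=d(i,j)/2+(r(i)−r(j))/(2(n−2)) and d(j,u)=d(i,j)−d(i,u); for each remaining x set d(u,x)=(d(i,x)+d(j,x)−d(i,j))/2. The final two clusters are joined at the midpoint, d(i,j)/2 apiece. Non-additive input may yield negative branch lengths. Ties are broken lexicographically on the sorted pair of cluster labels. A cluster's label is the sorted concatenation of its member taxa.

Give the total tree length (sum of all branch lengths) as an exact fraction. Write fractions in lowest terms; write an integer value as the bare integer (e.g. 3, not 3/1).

iteration 1: select B,J (d=13, Q=-147); attach at lengths (15/8, 89/8); label the merged cluster BJ
  updated: d(BJ,C)=5/2, d(BJ,M)=37/2, d(BJ,Q)=16, d(BJ,Z)=47/2
iteration 2: select BJ,C (d=5/2, Q=-221/2); attach at lengths (7/4, 3/4); label the merged cluster BCJ
  updated: d(BCJ,M)=49/2, d(BCJ,Q)=51/4, d(BCJ,Z)=31/2
iteration 3: select BCJ,Z (d=31/2, Q=-249/4); attach at lengths (173/16, 75/16); label the merged cluster BCJZ
  updated: d(BCJZ,M)=27/2, d(BCJZ,Q)=17/8
iteration 4: select BCJZ,M (d=27/2, Q=-245/8); attach at lengths (5/16, 211/16); label the merged cluster BCJMZ
  updated: d(BCJMZ,Q)=29/16
iteration 5: select BCJMZ,Q (d=29/16); attach at lengths (29/32, 29/32); label the merged cluster BCJMQZ
final tree: (((((B:15/8,J:89/8):7/4,C:3/4):173/16,Z:75/16):5/16,M:211/16):29/32,Q:29/32)
total length: 741/16

741/16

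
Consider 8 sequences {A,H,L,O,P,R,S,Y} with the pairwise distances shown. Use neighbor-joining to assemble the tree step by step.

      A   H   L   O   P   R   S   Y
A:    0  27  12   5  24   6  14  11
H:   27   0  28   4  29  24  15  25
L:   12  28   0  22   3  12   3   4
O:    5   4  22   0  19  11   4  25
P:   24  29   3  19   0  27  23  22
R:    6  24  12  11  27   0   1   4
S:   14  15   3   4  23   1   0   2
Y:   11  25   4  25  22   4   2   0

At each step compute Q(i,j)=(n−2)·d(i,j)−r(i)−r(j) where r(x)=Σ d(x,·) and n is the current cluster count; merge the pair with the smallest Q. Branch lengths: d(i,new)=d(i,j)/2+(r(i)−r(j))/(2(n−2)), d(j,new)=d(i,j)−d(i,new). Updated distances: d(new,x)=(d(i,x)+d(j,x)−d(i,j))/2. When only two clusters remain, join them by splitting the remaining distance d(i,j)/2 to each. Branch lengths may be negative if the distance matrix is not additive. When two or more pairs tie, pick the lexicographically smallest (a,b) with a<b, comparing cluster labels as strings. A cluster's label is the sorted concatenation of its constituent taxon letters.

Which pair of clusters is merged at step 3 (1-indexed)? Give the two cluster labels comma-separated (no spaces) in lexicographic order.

iteration 1: select H,O (d=4, Q=-218); attach at lengths (43/6, -19/6); label the merged cluster HO
  updated: d(A,HO)=14, d(HO,L)=23, d(HO,P)=22, d(HO,R)=31/2, d(HO,S)=15/2, d(HO,Y)=23
iteration 2: select L,P (d=3, Q=-163); attach at lengths (-49/10, 79/10); label the merged cluster LP
  updated: d(A,LP)=33/2, d(HO,LP)=21, d(LP,R)=18, d(LP,S)=23/2, d(LP,Y)=23/2
iteration 3: select HO,S (d=15/2, Q=-87); attach at lengths (75/8, -15/8); label the merged cluster HOS
  updated: d(A,HOS)=41/4, d(HOS,LP)=25/2, d(HOS,R)=9/2, d(HOS,Y)=35/4
iteration 4: select LP,Y (d=23/2, Q=-237/4); attach at lengths (77/8, 15/8); label the merged cluster LPY
  updated: d(A,LPY)=8, d(HOS,LPY)=39/8, d(LPY,R)=21/4
iteration 5: select A,R (d=6, Q=-28); attach at lengths (41/8, 7/8); label the merged cluster AR
  updated: d(AR,HOS)=35/8, d(AR,LPY)=29/8
iteration 6: select AR,HOS (d=35/8, Q=-103/8); attach at lengths (25/16, 45/16); label the merged cluster AHORS
  updated: d(AHORS,LPY)=33/16
iteration 7: select AHORS,LPY (d=33/16); attach at lengths (33/32, 33/32); label the merged cluster AHLOPRSY
final tree: (((A:41/8,R:7/8):25/16,((H:43/6,O:-19/6):75/8,S:-15/8):45/16):33/32,((L:-49/10,P:79/10):77/8,Y:15/8):33/32)
total length: 615/16

HO,S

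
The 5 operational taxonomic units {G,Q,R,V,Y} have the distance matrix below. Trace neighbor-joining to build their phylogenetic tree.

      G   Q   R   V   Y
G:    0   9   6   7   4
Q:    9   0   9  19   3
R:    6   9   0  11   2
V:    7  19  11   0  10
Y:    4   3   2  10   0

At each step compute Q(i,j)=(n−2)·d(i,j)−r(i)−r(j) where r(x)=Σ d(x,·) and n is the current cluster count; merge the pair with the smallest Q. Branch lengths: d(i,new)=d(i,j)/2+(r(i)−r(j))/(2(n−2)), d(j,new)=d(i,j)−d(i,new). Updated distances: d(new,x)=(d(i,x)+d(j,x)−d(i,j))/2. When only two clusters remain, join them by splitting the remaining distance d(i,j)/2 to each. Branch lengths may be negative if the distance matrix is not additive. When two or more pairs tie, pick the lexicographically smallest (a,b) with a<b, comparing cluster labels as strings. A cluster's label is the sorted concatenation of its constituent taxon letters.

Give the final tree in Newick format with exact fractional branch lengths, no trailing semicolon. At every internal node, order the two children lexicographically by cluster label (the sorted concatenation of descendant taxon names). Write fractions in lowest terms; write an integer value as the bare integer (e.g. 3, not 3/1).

step 1: merge (G,V) at d=7, Q=-52; branch lengths G→0, V→7; new cluster GV
  updated: d(GV,Q)=21/2, d(GV,R)=5, d(GV,Y)=7/2
step 2: merge (GV,R) at d=5, Q=-25; branch lengths GV→13/4, R→7/4; new cluster GRV
  updated: d(GRV,Q)=29/4, d(GRV,Y)=1/4
step 3: merge (GRV,Q) at d=29/4, Q=-21/2; branch lengths GRV→9/4, Q→5; new cluster GQRV
  updated: d(GQRV,Y)=-2
step 4: merge (GQRV,Y) at d=-2; branch lengths GQRV→-1, Y→-1; new cluster GQRVY
final tree: ((((G:0,V:7):13/4,R:7/4):9/4,Q:5):-1,Y:-1)
total length: 69/4

((((G:0,V:7):13/4,R:7/4):9/4,Q:5):-1,Y:-1)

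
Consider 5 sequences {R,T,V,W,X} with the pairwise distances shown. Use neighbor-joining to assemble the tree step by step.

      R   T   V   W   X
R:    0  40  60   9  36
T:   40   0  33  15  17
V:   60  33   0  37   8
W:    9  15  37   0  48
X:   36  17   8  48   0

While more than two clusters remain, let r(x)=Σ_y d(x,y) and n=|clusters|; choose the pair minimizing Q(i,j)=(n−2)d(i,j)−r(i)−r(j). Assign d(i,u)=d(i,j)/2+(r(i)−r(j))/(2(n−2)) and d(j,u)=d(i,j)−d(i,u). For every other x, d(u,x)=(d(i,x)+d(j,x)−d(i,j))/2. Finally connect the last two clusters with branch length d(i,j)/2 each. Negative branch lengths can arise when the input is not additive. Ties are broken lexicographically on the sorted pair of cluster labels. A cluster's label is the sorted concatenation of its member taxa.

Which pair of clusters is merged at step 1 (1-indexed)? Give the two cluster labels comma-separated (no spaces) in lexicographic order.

iteration 1: select R,W (d=9, Q=-227); attach at lengths (21/2, -3/2); label the merged cluster RW
  updated: d(RW,T)=23, d(RW,V)=44, d(RW,X)=75/2
iteration 2: select RW,T (d=23, Q=-263/2); attach at lengths (155/8, 29/8); label the merged cluster RTW
  updated: d(RTW,V)=27, d(RTW,X)=63/4
iteration 3: select RTW,V (d=27, Q=-203/4); attach at lengths (139/8, 77/8); label the merged cluster RTVW
  updated: d(RTVW,X)=-13/8
iteration 4: select RTVW,X (d=-13/8); attach at lengths (-13/16, -13/16); label the merged cluster RTVWX
final tree: ((((R:21/2,W:-3/2):155/8,T:29/8):139/8,V:77/8):-13/16,X:-13/16)
total length: 459/8

R,W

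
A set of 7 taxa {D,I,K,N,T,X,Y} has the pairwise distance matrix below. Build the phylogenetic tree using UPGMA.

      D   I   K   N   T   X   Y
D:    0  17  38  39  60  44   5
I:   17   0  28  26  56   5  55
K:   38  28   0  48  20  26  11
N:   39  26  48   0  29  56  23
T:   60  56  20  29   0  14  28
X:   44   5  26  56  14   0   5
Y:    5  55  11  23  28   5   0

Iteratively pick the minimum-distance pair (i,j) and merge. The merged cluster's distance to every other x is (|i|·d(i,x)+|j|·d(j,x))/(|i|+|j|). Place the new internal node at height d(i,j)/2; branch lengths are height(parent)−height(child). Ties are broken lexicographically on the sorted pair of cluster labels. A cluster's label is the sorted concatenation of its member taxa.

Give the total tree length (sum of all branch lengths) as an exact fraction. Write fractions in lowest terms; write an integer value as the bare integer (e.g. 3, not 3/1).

iteration 1: select D,Y (d=5); attach at lengths (5/2, 5/2); label the merged cluster DY
  updated: d(DY,I)=36, d(DY,K)=49/2, d(DY,N)=31, d(DY,T)=44, d(DY,X)=49/2
iteration 2: select I,X (d=5); attach at lengths (5/2, 5/2); label the merged cluster IX
  updated: d(DY,IX)=121/4, d(IX,K)=27, d(IX,N)=41, d(IX,T)=35
iteration 3: select K,T (d=20); attach at lengths (10, 10); label the merged cluster KT
  updated: d(DY,KT)=137/4, d(IX,KT)=31, d(KT,N)=77/2
iteration 4: select DY,IX (d=121/4); attach at lengths (101/8, 101/8); label the merged cluster DIXY
  updated: d(DIXY,KT)=261/8, d(DIXY,N)=36
iteration 5: select DIXY,KT (d=261/8); attach at lengths (19/16, 101/16); label the merged cluster DIKTXY
  updated: d(DIKTXY,N)=221/6
iteration 6: select DIKTXY,N (d=221/6); attach at lengths (101/48, 221/12); label the merged cluster DIKNTXY
final tree: ((((D:5/2,Y:5/2):101/8,(I:5/2,X:5/2):101/8):19/16,(K:10,T:10):101/16):101/48,N:221/12)
total length: 3997/48

3997/48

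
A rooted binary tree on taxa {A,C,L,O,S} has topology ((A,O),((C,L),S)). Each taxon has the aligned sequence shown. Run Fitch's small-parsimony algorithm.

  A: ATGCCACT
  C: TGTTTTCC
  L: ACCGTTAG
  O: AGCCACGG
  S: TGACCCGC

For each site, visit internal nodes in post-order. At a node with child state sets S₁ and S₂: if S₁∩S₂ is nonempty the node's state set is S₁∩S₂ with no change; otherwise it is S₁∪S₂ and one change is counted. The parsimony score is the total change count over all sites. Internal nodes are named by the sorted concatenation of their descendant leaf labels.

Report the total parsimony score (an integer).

19

site 0, node AO: A={A} ∩ O={A} → {A} (+0)
site 0, node CL: C={T} ∪ L={A} → {A,T} (+1)
site 0, node CLS: CL={A,T} ∩ S={T} → {T} (+0)
site 0, node ACLOS: AO={A} ∪ CLS={T} → {A,T} (+1)
site 1, node AO: A={T} ∪ O={G} → {G,T} (+1)
site 1, node CL: C={G} ∪ L={C} → {C,G} (+1)
site 1, node CLS: CL={C,G} ∩ S={G} → {G} (+0)
site 1, node ACLOS: AO={G,T} ∩ CLS={G} → {G} (+0)
site 2, node AO: A={G} ∪ O={C} → {C,G} (+1)
site 2, node CL: C={T} ∪ L={C} → {C,T} (+1)
site 2, node CLS: CL={C,T} ∪ S={A} → {A,C,T} (+1)
site 2, node ACLOS: AO={C,G} ∩ CLS={A,C,T} → {C} (+0)
site 3, node AO: A={C} ∩ O={C} → {C} (+0)
site 3, node CL: C={T} ∪ L={G} → {G,T} (+1)
site 3, node CLS: CL={G,T} ∪ S={C} → {C,G,T} (+1)
site 3, node ACLOS: AO={C} ∩ CLS={C,G,T} → {C} (+0)
site 4, node AO: A={C} ∪ O={A} → {A,C} (+1)
site 4, node CL: C={T} ∩ L={T} → {T} (+0)
site 4, node CLS: CL={T} ∪ S={C} → {C,T} (+1)
site 4, node ACLOS: AO={A,C} ∩ CLS={C,T} → {C} (+0)
site 5, node AO: A={A} ∪ O={C} → {A,C} (+1)
site 5, node CL: C={T} ∩ L={T} → {T} (+0)
site 5, node CLS: CL={T} ∪ S={C} → {C,T} (+1)
site 5, node ACLOS: AO={A,C} ∩ CLS={C,T} → {C} (+0)
site 6, node AO: A={C} ∪ O={G} → {C,G} (+1)
site 6, node CL: C={C} ∪ L={A} → {A,C} (+1)
site 6, node CLS: CL={A,C} ∪ S={G} → {A,C,G} (+1)
site 6, node ACLOS: AO={C,G} ∩ CLS={A,C,G} → {C,G} (+0)
site 7, node AO: A={T} ∪ O={G} → {G,T} (+1)
site 7, node CL: C={C} ∪ L={G} → {C,G} (+1)
site 7, node CLS: CL={C,G} ∩ S={C} → {C} (+0)
site 7, node ACLOS: AO={G,T} ∪ CLS={C} → {C,G,T} (+1)
per-site changes: [2, 2, 3, 2, 2, 2, 3, 3]; total = 19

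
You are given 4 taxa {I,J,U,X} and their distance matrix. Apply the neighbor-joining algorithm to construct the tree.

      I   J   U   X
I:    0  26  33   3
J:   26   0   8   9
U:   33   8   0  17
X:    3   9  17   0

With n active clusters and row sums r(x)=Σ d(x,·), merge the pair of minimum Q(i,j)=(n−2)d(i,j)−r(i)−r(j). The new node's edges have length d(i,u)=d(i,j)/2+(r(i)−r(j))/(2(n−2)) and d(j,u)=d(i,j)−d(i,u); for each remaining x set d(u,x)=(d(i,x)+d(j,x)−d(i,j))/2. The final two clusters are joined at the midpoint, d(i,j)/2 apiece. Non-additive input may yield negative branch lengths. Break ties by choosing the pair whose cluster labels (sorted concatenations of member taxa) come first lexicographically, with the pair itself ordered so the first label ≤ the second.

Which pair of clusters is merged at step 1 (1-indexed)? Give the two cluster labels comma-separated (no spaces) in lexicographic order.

I,X

iteration 1: select I,X (d=3, Q=-85); attach at lengths (39/4, -27/4); label the merged cluster IX
  updated: d(IX,J)=16, d(IX,U)=47/2
iteration 2: select IX,J (d=16, Q=-95/2); attach at lengths (63/4, 1/4); label the merged cluster IJX
  updated: d(IJX,U)=31/4
iteration 3: select IJX,U (d=31/4); attach at lengths (31/8, 31/8); label the merged cluster IJUX
final tree: (((I:39/4,X:-27/4):63/4,J:1/4):31/8,U:31/8)
total length: 107/4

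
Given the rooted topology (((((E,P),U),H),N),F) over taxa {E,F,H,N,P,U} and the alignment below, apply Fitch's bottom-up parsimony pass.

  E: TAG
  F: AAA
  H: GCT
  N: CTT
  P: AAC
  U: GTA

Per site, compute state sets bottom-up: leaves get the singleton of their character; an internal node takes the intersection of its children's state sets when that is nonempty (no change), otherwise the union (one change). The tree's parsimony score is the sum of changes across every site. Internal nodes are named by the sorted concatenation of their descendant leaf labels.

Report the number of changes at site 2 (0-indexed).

4

[col 0] EP: children E:{T}, P:{A} ∪→ {A,T}; cost 1
[col 0] EPU: children EP:{A,T}, U:{G} ∪→ {A,G,T}; cost 1
[col 0] EHPU: children EPU:{A,G,T}, H:{G} ∩→ {G}; cost 0
[col 0] EHNPU: children EHPU:{G}, N:{C} ∪→ {C,G}; cost 1
[col 0] EFHNPU: children EHNPU:{C,G}, F:{A} ∪→ {A,C,G}; cost 1
[col 1] EP: children E:{A}, P:{A} ∩→ {A}; cost 0
[col 1] EPU: children EP:{A}, U:{T} ∪→ {A,T}; cost 1
[col 1] EHPU: children EPU:{A,T}, H:{C} ∪→ {A,C,T}; cost 1
[col 1] EHNPU: children EHPU:{A,C,T}, N:{T} ∩→ {T}; cost 0
[col 1] EFHNPU: children EHNPU:{T}, F:{A} ∪→ {A,T}; cost 1
[col 2] EP: children E:{G}, P:{C} ∪→ {C,G}; cost 1
[col 2] EPU: children EP:{C,G}, U:{A} ∪→ {A,C,G}; cost 1
[col 2] EHPU: children EPU:{A,C,G}, H:{T} ∪→ {A,C,G,T}; cost 1
[col 2] EHNPU: children EHPU:{A,C,G,T}, N:{T} ∩→ {T}; cost 0
[col 2] EFHNPU: children EHNPU:{T}, F:{A} ∪→ {A,T}; cost 1
per-site changes: [4, 3, 4]; total = 11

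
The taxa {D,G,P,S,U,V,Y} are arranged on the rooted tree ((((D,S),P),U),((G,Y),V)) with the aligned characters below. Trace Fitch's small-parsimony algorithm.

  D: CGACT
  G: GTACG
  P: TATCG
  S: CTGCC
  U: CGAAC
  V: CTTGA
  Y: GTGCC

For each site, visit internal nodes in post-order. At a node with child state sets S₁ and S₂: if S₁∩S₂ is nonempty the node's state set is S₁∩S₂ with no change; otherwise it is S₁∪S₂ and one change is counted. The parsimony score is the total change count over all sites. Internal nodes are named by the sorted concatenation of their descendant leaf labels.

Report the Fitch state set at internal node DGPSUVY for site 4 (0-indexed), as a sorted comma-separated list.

DS@0: {C} ∩ {C} = {C} (intersection, +0)
DPS@0: {C} ∪ {T} = {C,T} (union, +1)
DPSU@0: {C,T} ∩ {C} = {C} (intersection, +0)
GY@0: {G} ∩ {G} = {G} (intersection, +0)
GVY@0: {G} ∪ {C} = {C,G} (union, +1)
DGPSUVY@0: {C} ∩ {C,G} = {C} (intersection, +0)
DS@1: {G} ∪ {T} = {G,T} (union, +1)
DPS@1: {G,T} ∪ {A} = {A,G,T} (union, +1)
DPSU@1: {A,G,T} ∩ {G} = {G} (intersection, +0)
GY@1: {T} ∩ {T} = {T} (intersection, +0)
GVY@1: {T} ∩ {T} = {T} (intersection, +0)
DGPSUVY@1: {G} ∪ {T} = {G,T} (union, +1)
DS@2: {A} ∪ {G} = {A,G} (union, +1)
DPS@2: {A,G} ∪ {T} = {A,G,T} (union, +1)
DPSU@2: {A,G,T} ∩ {A} = {A} (intersection, +0)
GY@2: {A} ∪ {G} = {A,G} (union, +1)
GVY@2: {A,G} ∪ {T} = {A,G,T} (union, +1)
DGPSUVY@2: {A} ∩ {A,G,T} = {A} (intersection, +0)
DS@3: {C} ∩ {C} = {C} (intersection, +0)
DPS@3: {C} ∩ {C} = {C} (intersection, +0)
DPSU@3: {C} ∪ {A} = {A,C} (union, +1)
GY@3: {C} ∩ {C} = {C} (intersection, +0)
GVY@3: {C} ∪ {G} = {C,G} (union, +1)
DGPSUVY@3: {A,C} ∩ {C,G} = {C} (intersection, +0)
DS@4: {T} ∪ {C} = {C,T} (union, +1)
DPS@4: {C,T} ∪ {G} = {C,G,T} (union, +1)
DPSU@4: {C,G,T} ∩ {C} = {C} (intersection, +0)
GY@4: {G} ∪ {C} = {C,G} (union, +1)
GVY@4: {C,G} ∪ {A} = {A,C,G} (union, +1)
DGPSUVY@4: {C} ∩ {A,C,G} = {C} (intersection, +0)
per-site changes: [2, 3, 4, 2, 4]; total = 15

C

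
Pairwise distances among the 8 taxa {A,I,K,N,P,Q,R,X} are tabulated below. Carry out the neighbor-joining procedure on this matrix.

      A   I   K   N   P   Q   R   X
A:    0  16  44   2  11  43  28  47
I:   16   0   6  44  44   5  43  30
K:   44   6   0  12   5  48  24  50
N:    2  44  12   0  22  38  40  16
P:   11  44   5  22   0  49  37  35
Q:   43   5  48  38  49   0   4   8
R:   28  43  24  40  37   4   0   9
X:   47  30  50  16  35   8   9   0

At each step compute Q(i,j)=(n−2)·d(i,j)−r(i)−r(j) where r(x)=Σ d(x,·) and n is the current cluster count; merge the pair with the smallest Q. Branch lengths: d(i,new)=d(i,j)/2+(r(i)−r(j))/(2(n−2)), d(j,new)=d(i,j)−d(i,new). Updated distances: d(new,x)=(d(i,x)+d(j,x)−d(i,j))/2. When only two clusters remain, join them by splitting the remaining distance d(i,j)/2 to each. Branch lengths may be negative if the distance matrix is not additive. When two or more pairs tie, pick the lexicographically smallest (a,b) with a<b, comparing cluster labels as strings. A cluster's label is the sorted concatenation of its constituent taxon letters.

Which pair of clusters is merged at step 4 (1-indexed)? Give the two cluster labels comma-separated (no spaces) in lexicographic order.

step 1: merge (K,P) at d=5, Q=-362; branch lengths K→4/3, P→11/3; new cluster KP
  updated: d(A,KP)=25, d(I,KP)=45/2, d(KP,N)=29/2, d(KP,Q)=46, d(KP,R)=28, d(KP,X)=40
step 2: merge (A,N) at d=2, Q=-611/2; branch lengths A→33/20, N→7/20; new cluster AN
  updated: d(AN,I)=29, d(AN,KP)=75/4, d(AN,Q)=79/2, d(AN,R)=33, d(AN,X)=61/2
step 3: merge (AN,KP) at d=75/4, Q=-231; branch lengths AN→141/16, KP→159/16; new cluster AKNP
  updated: d(AKNP,I)=131/8, d(AKNP,Q)=267/8, d(AKNP,R)=169/8, d(AKNP,X)=207/8
step 4: merge (AKNP,I) at d=131/8, Q=-142; branch lengths AKNP→103/12, I→187/24; new cluster AIKNP
  updated: d(AIKNP,Q)=11, d(AIKNP,R)=191/8, d(AIKNP,X)=79/4
step 5: merge (AIKNP,Q) at d=11, Q=-445/8; branch lengths AIKNP→429/32, Q→-77/32; new cluster AIKNPQ
  updated: d(AIKNPQ,R)=135/16, d(AIKNPQ,X)=67/8
step 6: merge (AIKNPQ,R) at d=135/16, Q=-413/16; branch lengths AIKNPQ→125/32, R→145/32; new cluster AIKNPQR
  updated: d(AIKNPQR,X)=143/32
step 7: merge (AIKNPQR,X) at d=143/32; branch lengths AIKNPQR→143/64, X→143/64; new cluster AIKNPQRX
final tree: ((((((A:33/20,N:7/20):141/16,(K:4/3,P:11/3):159/16):103/12,I:187/24):429/32,Q:-77/32):125/32,R:145/32):143/64,X:143/64)
total length: 2113/32

AKNP,I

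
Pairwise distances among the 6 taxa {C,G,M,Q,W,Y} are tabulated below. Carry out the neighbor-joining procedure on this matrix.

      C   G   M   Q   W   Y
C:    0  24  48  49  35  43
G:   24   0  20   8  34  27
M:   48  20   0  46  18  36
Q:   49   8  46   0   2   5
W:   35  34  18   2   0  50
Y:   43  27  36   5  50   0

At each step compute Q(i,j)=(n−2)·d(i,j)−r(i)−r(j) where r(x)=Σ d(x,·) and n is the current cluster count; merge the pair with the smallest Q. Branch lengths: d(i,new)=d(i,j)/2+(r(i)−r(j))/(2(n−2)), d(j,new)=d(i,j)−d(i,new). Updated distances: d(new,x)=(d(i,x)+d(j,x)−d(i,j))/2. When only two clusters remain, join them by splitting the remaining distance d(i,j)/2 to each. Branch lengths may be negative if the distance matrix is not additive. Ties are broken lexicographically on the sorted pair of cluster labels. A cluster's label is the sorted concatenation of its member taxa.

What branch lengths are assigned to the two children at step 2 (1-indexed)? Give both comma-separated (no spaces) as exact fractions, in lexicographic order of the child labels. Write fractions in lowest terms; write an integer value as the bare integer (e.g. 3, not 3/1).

iteration 1: select Q,Y (d=5, Q=-251); attach at lengths (-31/8, 71/8); label the merged cluster QY
  updated: d(C,QY)=87/2, d(G,QY)=15, d(M,QY)=77/2, d(QY,W)=47/2
iteration 2: select M,W (d=18, Q=-181); attach at lengths (34/3, 20/3); label the merged cluster MW
  updated: d(C,MW)=65/2, d(G,MW)=18, d(MW,QY)=22
iteration 3: select C,G (d=24, Q=-109); attach at lengths (91/4, 5/4); label the merged cluster CG
  updated: d(CG,MW)=53/4, d(CG,QY)=69/4
iteration 4: select CG,MW (d=53/4, Q=-105/2); attach at lengths (17/4, 9); label the merged cluster CGMW
  updated: d(CGMW,QY)=13
iteration 5: select CGMW,QY (d=13); attach at lengths (13/2, 13/2); label the merged cluster CGMQWY
final tree: (((C:91/4,G:5/4):17/4,(M:34/3,W:20/3):9):13/2,(Q:-31/8,Y:71/8):13/2)
total length: 293/4

34/3,20/3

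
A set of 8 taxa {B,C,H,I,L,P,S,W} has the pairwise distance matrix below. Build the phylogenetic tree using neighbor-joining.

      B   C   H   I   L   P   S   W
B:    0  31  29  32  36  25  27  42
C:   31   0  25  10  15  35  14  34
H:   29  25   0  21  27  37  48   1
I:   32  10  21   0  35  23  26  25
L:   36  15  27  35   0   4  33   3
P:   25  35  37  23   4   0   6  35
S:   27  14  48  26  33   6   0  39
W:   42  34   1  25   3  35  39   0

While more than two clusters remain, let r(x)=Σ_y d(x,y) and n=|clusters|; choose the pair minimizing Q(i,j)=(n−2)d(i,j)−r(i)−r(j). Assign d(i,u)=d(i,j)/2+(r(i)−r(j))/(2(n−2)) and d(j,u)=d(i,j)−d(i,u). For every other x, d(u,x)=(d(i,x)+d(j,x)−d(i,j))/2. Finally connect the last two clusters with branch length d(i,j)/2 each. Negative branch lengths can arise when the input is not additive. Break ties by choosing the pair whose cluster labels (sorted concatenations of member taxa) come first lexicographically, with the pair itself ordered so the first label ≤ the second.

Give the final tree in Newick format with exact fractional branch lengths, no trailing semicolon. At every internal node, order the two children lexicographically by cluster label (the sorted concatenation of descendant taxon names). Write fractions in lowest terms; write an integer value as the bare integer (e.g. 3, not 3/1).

(((B:525/32,(P:19/20,S:101/20):211/32):141/32,(C:89/24,I:151/24):179/32):241/64,((H:5/4,W:-1/4):317/32,L:147/32):241/64)

iteration 1: select H,W (d=1, Q=-361); attach at lengths (5/4, -1/4); label the merged cluster HW
  updated: d(B,HW)=35, d(C,HW)=29, d(HW,I)=45/2, d(HW,L)=29/2, d(HW,P)=71/2, d(HW,S)=43
iteration 2: select P,S (d=6, Q=-495/2); attach at lengths (19/20, 101/20); label the merged cluster PS
  updated: d(B,PS)=23, d(C,PS)=43/2, d(HW,PS)=145/4, d(I,PS)=43/2, d(L,PS)=31/2
iteration 3: select HW,L (d=29/2, Q=-781/4); attach at lengths (317/32, 147/32); label the merged cluster HLW
  updated: d(B,HLW)=113/4, d(C,HLW)=59/4, d(HLW,I)=43/2, d(HLW,PS)=149/8
iteration 4: select C,I (d=10, Q=-529/4); attach at lengths (89/24, 151/24); label the merged cluster CI
  updated: d(B,CI)=53/2, d(CI,HLW)=105/8, d(CI,PS)=33/2
iteration 5: select B,PS (d=23, Q=-719/8); attach at lengths (525/32, 211/32); label the merged cluster BPS
  updated: d(BPS,CI)=10, d(BPS,HLW)=191/16
iteration 6: select BPS,CI (d=10, Q=-561/16); attach at lengths (141/32, 179/32); label the merged cluster BCIPS
  updated: d(BCIPS,HLW)=241/32
iteration 7: select BCIPS,HLW (d=241/32); attach at lengths (241/64, 241/64); label the merged cluster BCHILPSW
final tree: (((B:525/32,(P:19/20,S:101/20):211/32):141/32,(C:89/24,I:151/24):179/32):241/64,((H:5/4,W:-1/4):317/32,L:147/32):241/64)
total length: 2305/32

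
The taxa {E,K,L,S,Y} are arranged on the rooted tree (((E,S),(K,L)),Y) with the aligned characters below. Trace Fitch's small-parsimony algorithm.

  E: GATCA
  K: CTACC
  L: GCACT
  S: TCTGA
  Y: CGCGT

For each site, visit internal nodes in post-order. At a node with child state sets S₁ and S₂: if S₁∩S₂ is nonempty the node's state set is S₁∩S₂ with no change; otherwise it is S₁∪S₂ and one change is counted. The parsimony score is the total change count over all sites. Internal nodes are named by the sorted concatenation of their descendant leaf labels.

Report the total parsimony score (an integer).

12

[col 0] ES: children E:{G}, S:{T} ∪→ {G,T}; cost 1
[col 0] KL: children K:{C}, L:{G} ∪→ {C,G}; cost 1
[col 0] EKLS: children ES:{G,T}, KL:{C,G} ∩→ {G}; cost 0
[col 0] EKLSY: children EKLS:{G}, Y:{C} ∪→ {C,G}; cost 1
[col 1] ES: children E:{A}, S:{C} ∪→ {A,C}; cost 1
[col 1] KL: children K:{T}, L:{C} ∪→ {C,T}; cost 1
[col 1] EKLS: children ES:{A,C}, KL:{C,T} ∩→ {C}; cost 0
[col 1] EKLSY: children EKLS:{C}, Y:{G} ∪→ {C,G}; cost 1
[col 2] ES: children E:{T}, S:{T} ∩→ {T}; cost 0
[col 2] KL: children K:{A}, L:{A} ∩→ {A}; cost 0
[col 2] EKLS: children ES:{T}, KL:{A} ∪→ {A,T}; cost 1
[col 2] EKLSY: children EKLS:{A,T}, Y:{C} ∪→ {A,C,T}; cost 1
[col 3] ES: children E:{C}, S:{G} ∪→ {C,G}; cost 1
[col 3] KL: children K:{C}, L:{C} ∩→ {C}; cost 0
[col 3] EKLS: children ES:{C,G}, KL:{C} ∩→ {C}; cost 0
[col 3] EKLSY: children EKLS:{C}, Y:{G} ∪→ {C,G}; cost 1
[col 4] ES: children E:{A}, S:{A} ∩→ {A}; cost 0
[col 4] KL: children K:{C}, L:{T} ∪→ {C,T}; cost 1
[col 4] EKLS: children ES:{A}, KL:{C,T} ∪→ {A,C,T}; cost 1
[col 4] EKLSY: children EKLS:{A,C,T}, Y:{T} ∩→ {T}; cost 0
per-site changes: [3, 3, 2, 2, 2]; total = 12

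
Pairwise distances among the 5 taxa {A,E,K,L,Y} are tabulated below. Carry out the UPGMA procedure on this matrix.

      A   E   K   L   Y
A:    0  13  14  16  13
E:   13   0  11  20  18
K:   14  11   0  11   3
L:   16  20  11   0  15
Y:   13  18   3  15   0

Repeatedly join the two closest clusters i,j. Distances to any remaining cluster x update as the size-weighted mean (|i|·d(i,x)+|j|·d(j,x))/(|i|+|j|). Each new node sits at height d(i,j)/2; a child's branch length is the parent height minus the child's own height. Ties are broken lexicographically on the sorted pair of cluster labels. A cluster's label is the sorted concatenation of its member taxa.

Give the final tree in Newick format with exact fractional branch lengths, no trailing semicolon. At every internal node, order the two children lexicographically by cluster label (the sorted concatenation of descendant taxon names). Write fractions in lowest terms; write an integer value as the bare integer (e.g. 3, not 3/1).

1. join K+Y (d=3) ⇒ KY; edges |K|=3/2, |Y|=3/2
  updated: d(A,KY)=27/2, d(E,KY)=29/2, d(KY,L)=13
2. join A+E (d=13) ⇒ AE; edges |A|=13/2, |E|=13/2
  updated: d(AE,KY)=14, d(AE,L)=18
3. join KY+L (d=13) ⇒ KLY; edges |KY|=5, |L|=13/2
  updated: d(AE,KLY)=46/3
4. join AE+KLY (d=46/3) ⇒ AEKLY; edges |AE|=7/6, |KLY|=7/6
final tree: ((A:13/2,E:13/2):7/6,((K:3/2,Y:3/2):5,L:13/2):7/6)
total length: 179/6

((A:13/2,E:13/2):7/6,((K:3/2,Y:3/2):5,L:13/2):7/6)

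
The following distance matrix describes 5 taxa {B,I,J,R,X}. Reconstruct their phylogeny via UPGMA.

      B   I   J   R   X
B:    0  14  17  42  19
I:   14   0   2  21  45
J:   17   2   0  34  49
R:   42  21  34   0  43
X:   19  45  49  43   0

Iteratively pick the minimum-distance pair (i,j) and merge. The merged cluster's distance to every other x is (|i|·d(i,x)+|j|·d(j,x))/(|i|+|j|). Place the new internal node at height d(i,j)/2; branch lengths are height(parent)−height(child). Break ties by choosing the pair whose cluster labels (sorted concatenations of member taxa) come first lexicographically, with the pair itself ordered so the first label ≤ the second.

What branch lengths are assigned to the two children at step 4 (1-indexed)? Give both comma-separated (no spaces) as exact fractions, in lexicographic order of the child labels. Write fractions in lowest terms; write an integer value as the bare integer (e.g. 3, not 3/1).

10/3,39/2

iteration 1: select I,J (d=2); attach at lengths (1, 1); label the merged cluster IJ
  updated: d(B,IJ)=31/2, d(IJ,R)=55/2, d(IJ,X)=47
iteration 2: select B,IJ (d=31/2); attach at lengths (31/4, 27/4); label the merged cluster BIJ
  updated: d(BIJ,R)=97/3, d(BIJ,X)=113/3
iteration 3: select BIJ,R (d=97/3); attach at lengths (101/12, 97/6); label the merged cluster BIJR
  updated: d(BIJR,X)=39
iteration 4: select BIJR,X (d=39); attach at lengths (10/3, 39/2); label the merged cluster BIJRX
final tree: (((B:31/4,(I:1,J:1):27/4):101/12,R:97/6):10/3,X:39/2)
total length: 767/12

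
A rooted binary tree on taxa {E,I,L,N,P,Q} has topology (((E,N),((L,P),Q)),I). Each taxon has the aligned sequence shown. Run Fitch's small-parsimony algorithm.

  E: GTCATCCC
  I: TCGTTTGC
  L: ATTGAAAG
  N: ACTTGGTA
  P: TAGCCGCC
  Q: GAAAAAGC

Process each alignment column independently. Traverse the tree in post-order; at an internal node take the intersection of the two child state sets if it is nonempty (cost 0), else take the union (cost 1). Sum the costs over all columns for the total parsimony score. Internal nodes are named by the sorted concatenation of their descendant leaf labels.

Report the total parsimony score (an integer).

28

site 0, node EN: E={G} ∪ N={A} → {A,G} (+1)
site 0, node LP: L={A} ∪ P={T} → {A,T} (+1)
site 0, node LPQ: LP={A,T} ∪ Q={G} → {A,G,T} (+1)
site 0, node ELNPQ: EN={A,G} ∩ LPQ={A,G,T} → {A,G} (+0)
site 0, node EILNPQ: ELNPQ={A,G} ∪ I={T} → {A,G,T} (+1)
site 1, node EN: E={T} ∪ N={C} → {C,T} (+1)
site 1, node LP: L={T} ∪ P={A} → {A,T} (+1)
site 1, node LPQ: LP={A,T} ∩ Q={A} → {A} (+0)
site 1, node ELNPQ: EN={C,T} ∪ LPQ={A} → {A,C,T} (+1)
site 1, node EILNPQ: ELNPQ={A,C,T} ∩ I={C} → {C} (+0)
site 2, node EN: E={C} ∪ N={T} → {C,T} (+1)
site 2, node LP: L={T} ∪ P={G} → {G,T} (+1)
site 2, node LPQ: LP={G,T} ∪ Q={A} → {A,G,T} (+1)
site 2, node ELNPQ: EN={C,T} ∩ LPQ={A,G,T} → {T} (+0)
site 2, node EILNPQ: ELNPQ={T} ∪ I={G} → {G,T} (+1)
site 3, node EN: E={A} ∪ N={T} → {A,T} (+1)
site 3, node LP: L={G} ∪ P={C} → {C,G} (+1)
site 3, node LPQ: LP={C,G} ∪ Q={A} → {A,C,G} (+1)
site 3, node ELNPQ: EN={A,T} ∩ LPQ={A,C,G} → {A} (+0)
site 3, node EILNPQ: ELNPQ={A} ∪ I={T} → {A,T} (+1)
site 4, node EN: E={T} ∪ N={G} → {G,T} (+1)
site 4, node LP: L={A} ∪ P={C} → {A,C} (+1)
site 4, node LPQ: LP={A,C} ∩ Q={A} → {A} (+0)
site 4, node ELNPQ: EN={G,T} ∪ LPQ={A} → {A,G,T} (+1)
site 4, node EILNPQ: ELNPQ={A,G,T} ∩ I={T} → {T} (+0)
site 5, node EN: E={C} ∪ N={G} → {C,G} (+1)
site 5, node LP: L={A} ∪ P={G} → {A,G} (+1)
site 5, node LPQ: LP={A,G} ∩ Q={A} → {A} (+0)
site 5, node ELNPQ: EN={C,G} ∪ LPQ={A} → {A,C,G} (+1)
site 5, node EILNPQ: ELNPQ={A,C,G} ∪ I={T} → {A,C,G,T} (+1)
site 6, node EN: E={C} ∪ N={T} → {C,T} (+1)
site 6, node LP: L={A} ∪ P={C} → {A,C} (+1)
site 6, node LPQ: LP={A,C} ∪ Q={G} → {A,C,G} (+1)
site 6, node ELNPQ: EN={C,T} ∩ LPQ={A,C,G} → {C} (+0)
site 6, node EILNPQ: ELNPQ={C} ∪ I={G} → {C,G} (+1)
site 7, node EN: E={C} ∪ N={A} → {A,C} (+1)
site 7, node LP: L={G} ∪ P={C} → {C,G} (+1)
site 7, node LPQ: LP={C,G} ∩ Q={C} → {C} (+0)
site 7, node ELNPQ: EN={A,C} ∩ LPQ={C} → {C} (+0)
site 7, node EILNPQ: ELNPQ={C} ∩ I={C} → {C} (+0)
per-site changes: [4, 3, 4, 4, 3, 4, 4, 2]; total = 28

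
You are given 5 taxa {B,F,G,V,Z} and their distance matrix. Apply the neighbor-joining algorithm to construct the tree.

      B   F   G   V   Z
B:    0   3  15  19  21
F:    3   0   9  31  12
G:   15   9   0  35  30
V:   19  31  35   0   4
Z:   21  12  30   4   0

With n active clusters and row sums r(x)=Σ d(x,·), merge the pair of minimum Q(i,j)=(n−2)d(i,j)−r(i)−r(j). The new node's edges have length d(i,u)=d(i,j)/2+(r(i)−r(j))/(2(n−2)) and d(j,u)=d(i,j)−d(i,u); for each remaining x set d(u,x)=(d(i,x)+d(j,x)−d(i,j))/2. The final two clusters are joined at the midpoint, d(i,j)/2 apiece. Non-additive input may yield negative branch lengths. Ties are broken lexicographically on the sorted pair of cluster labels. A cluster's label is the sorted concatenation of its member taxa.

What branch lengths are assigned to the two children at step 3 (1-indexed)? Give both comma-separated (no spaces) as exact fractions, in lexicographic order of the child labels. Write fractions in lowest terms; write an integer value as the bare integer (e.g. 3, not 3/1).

7/2,-5/4

1. join V+Z (d=4, Q=-144) ⇒ VZ; edges |V|=17/3, |Z|=-5/3
  updated: d(B,VZ)=18, d(F,VZ)=39/2, d(G,VZ)=61/2
2. join B+VZ (d=18, Q=-68) ⇒ BVZ; edges |B|=1, |VZ|=17
  updated: d(BVZ,F)=9/4, d(BVZ,G)=55/4
3. join BVZ+F (d=9/4, Q=-25) ⇒ BFVZ; edges |BVZ|=7/2, |F|=-5/4
  updated: d(BFVZ,G)=41/4
4. join BFVZ+G (d=41/4) ⇒ BFGVZ; edges |BFVZ|=41/8, |G|=41/8
final tree: (((B:1,(V:17/3,Z:-5/3):17):7/2,F:-5/4):41/8,G:41/8)
total length: 69/2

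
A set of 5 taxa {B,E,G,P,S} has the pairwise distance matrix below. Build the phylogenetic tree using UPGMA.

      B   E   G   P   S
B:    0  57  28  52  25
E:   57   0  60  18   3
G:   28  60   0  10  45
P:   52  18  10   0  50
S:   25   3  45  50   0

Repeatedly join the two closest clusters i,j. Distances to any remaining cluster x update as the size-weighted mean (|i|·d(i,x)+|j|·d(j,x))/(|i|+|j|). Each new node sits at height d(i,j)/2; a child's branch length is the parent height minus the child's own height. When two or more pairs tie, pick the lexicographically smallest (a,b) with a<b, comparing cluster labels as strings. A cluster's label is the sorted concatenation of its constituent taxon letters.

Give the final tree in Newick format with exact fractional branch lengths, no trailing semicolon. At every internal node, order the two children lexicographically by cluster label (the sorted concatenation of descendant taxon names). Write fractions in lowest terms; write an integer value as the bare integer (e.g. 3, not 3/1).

((B:20,(G:5,P:5):15):5/4,(E:3/2,S:3/2):79/4)

1. join E+S (d=3) ⇒ ES; edges |E|=3/2, |S|=3/2
  updated: d(B,ES)=41, d(ES,G)=105/2, d(ES,P)=34
2. join G+P (d=10) ⇒ GP; edges |G|=5, |P|=5
  updated: d(B,GP)=40, d(ES,GP)=173/4
3. join B+GP (d=40) ⇒ BGP; edges |B|=20, |GP|=15
  updated: d(BGP,ES)=85/2
4. join BGP+ES (d=85/2) ⇒ BEGPS; edges |BGP|=5/4, |ES|=79/4
final tree: ((B:20,(G:5,P:5):15):5/4,(E:3/2,S:3/2):79/4)
total length: 69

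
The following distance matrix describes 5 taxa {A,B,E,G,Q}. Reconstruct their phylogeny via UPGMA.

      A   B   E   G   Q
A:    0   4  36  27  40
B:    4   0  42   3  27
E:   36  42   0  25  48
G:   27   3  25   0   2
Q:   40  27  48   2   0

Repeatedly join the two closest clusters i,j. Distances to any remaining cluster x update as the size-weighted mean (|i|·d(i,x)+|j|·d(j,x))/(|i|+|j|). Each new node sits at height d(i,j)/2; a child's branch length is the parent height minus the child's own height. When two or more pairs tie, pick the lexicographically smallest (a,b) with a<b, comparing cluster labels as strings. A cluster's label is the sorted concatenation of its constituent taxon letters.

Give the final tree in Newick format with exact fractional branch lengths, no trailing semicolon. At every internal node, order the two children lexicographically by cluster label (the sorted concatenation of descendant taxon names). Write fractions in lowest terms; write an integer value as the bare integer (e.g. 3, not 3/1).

(((A:2,B:2):81/8,(G:1,Q:1):89/8):27/4,E:151/8)

iteration 1: select G,Q (d=2); attach at lengths (1, 1); label the merged cluster GQ
  updated: d(A,GQ)=67/2, d(B,GQ)=15, d(E,GQ)=73/2
iteration 2: select A,B (d=4); attach at lengths (2, 2); label the merged cluster AB
  updated: d(AB,E)=39, d(AB,GQ)=97/4
iteration 3: select AB,GQ (d=97/4); attach at lengths (81/8, 89/8); label the merged cluster ABGQ
  updated: d(ABGQ,E)=151/4
iteration 4: select ABGQ,E (d=151/4); attach at lengths (27/4, 151/8); label the merged cluster ABEGQ
final tree: (((A:2,B:2):81/8,(G:1,Q:1):89/8):27/4,E:151/8)
total length: 423/8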